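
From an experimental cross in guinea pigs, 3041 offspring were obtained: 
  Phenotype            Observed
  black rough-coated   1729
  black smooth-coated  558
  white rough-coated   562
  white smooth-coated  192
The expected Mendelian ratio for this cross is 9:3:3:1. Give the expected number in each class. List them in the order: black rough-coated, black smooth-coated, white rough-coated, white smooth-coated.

1710.5625, 570.1875, 570.1875, 190.0625

The 9:3:3:1 ratio has 16 parts, so with N = 3041 the expected counts are:
  black rough-coated: 3041 × 9/16 = 1710.5625
  black smooth-coated: 3041 × 3/16 = 570.1875
  white rough-coated: 3041 × 3/16 = 570.1875
  white smooth-coated: 3041 × 1/16 = 190.0625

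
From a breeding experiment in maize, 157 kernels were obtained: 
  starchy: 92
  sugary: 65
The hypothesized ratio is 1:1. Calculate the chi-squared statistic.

The 1:1 ratio has 2 parts, so with N = 157 the expected counts are:
  starchy: 157 × 1/2 = 78.5
  sugary: 157 × 1/2 = 78.5
χ² = Σ (O − E)² / E
  starchy: (92 − 78.5)² / 78.5 = 2.3217
  sugary: (65 − 78.5)² / 78.5 = 2.3217
χ² = 2.3217 + 2.3217 = 4.6434 ≈ 4.643

4.643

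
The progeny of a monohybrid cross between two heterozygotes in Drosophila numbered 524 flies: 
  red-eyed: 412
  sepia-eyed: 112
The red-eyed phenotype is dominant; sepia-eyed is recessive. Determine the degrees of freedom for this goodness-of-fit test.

1

For a monohybrid cross between heterozygotes with complete dominance, the expected phenotypic ratio is 3:1.
A goodness-of-fit test with 2 phenotype classes has df = 2 − 1 = 1.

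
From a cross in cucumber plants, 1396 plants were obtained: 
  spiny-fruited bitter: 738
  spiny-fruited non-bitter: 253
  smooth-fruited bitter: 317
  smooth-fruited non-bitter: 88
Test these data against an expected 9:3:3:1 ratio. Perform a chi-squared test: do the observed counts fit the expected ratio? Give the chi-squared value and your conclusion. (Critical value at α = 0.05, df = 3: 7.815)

14.804; not consistent

Expected counts for N = 1396 under a 9:3:3:1 ratio (total parts = 16):
  spiny-fruited bitter: 1396 × 9/16 = 785.25
  spiny-fruited non-bitter: 1396 × 3/16 = 261.75
  smooth-fruited bitter: 1396 × 3/16 = 261.75
  smooth-fruited non-bitter: 1396 × 1/16 = 87.25
χ² = Σ (O − E)² / E
  spiny-fruited bitter: (738 − 785.25)² / 785.25 = 2.8431
  spiny-fruited non-bitter: (253 − 261.75)² / 261.75 = 0.2925
  smooth-fruited bitter: (317 − 261.75)² / 261.75 = 11.6621
  smooth-fruited non-bitter: (88 − 87.25)² / 87.25 = 0.0064
χ² = 2.8431 + 0.2925 + 11.6621 + 0.0064 = 14.8041 ≈ 14.804
Degrees of freedom = 4 − 1 = 3; critical value at α = 0.05 is 7.815.
Since 14.804 > 7.815, we reject the null hypothesis — the data do not fit the 9:3:3:1 ratio.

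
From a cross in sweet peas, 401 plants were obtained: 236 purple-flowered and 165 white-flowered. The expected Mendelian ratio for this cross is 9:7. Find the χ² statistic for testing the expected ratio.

1.104

Under the 9:7 hypothesis (Σ ratio = 16, N = 401):
  purple-flowered: 401 × 9/16 = 225.5625
  white-flowered: 401 × 7/16 = 175.4375
χ² = Σ (O − E)² / E
  purple-flowered: (236 − 225.5625)² / 225.5625 = 0.4830
  white-flowered: (165 − 175.4375)² / 175.4375 = 0.6210
χ² = 0.4830 + 0.6210 = 1.104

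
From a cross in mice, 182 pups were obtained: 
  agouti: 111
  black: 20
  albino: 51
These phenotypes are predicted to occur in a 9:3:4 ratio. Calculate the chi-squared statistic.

Under the 9:3:4 hypothesis (Σ ratio = 16, N = 182):
  agouti: 182 × 9/16 = 102.375
  black: 182 × 3/16 = 34.125
  albino: 182 × 4/16 = 45.5
χ² = Σ (O − E)² / E
  agouti: (111 − 102.375)² / 102.375 = 0.7266
  black: (20 − 34.125)² / 34.125 = 5.8466
  albino: (51 − 45.5)² / 45.5 = 0.6648
χ² = 0.7266 + 5.8466 + 0.6648 = 7.238

7.238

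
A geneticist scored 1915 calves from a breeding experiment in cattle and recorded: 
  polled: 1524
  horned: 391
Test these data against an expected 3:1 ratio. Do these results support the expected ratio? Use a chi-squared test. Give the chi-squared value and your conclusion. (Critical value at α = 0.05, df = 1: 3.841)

21.445; not consistent

Total ratio parts = 4. Expected numbers out of 1915:
  polled: 1915 × 3/4 = 1436.25
  horned: 1915 × 1/4 = 478.75
χ² = Σ (O − E)² / E
  polled: (1524 − 1436.25)² / 1436.25 = 5.3612
  horned: (391 − 478.75)² / 478.75 = 16.0837
χ² = 5.3612 + 16.0837 = 21.4449 ≈ 21.445
Degrees of freedom = 2 − 1 = 1; critical value at α = 0.05 is 3.841.
Since 21.445 > 3.841, we reject the null hypothesis — the data do not fit the 3:1 ratio.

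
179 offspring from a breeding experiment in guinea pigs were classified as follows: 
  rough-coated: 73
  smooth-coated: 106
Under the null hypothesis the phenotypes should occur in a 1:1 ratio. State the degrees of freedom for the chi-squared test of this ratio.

1

A goodness-of-fit test with 2 phenotype classes has df = 2 − 1 = 1.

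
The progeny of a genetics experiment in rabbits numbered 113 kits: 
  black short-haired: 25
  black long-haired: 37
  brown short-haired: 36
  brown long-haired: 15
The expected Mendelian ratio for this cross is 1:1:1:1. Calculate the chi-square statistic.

11.425

The 1:1:1:1 ratio has 4 parts, so with N = 113 the expected counts are:
  black short-haired: 113 × 1/4 = 28.25
  black long-haired: 113 × 1/4 = 28.25
  brown short-haired: 113 × 1/4 = 28.25
  brown long-haired: 113 × 1/4 = 28.25
χ² = Σ (O − E)² / E
  black short-haired: (25 − 28.25)² / 28.25 = 0.3739
  black long-haired: (37 − 28.25)² / 28.25 = 2.7102
  brown short-haired: (36 − 28.25)² / 28.25 = 2.1261
  brown long-haired: (15 − 28.25)² / 28.25 = 6.2146
χ² = 0.3739 + 2.7102 + 2.1261 + 6.2146 = 11.4248 ≈ 11.425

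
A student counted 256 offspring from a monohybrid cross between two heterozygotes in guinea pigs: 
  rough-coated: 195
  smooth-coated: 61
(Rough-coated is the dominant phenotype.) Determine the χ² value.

0.188

For a monohybrid cross between heterozygotes with complete dominance, the expected phenotypic ratio is 3:1.
Total ratio parts = 4. Expected numbers out of 256:
  rough-coated: 256 × 3/4 = 192
  smooth-coated: 256 × 1/4 = 64
χ² = Σ (O − E)² / E
  rough-coated: (195 − 192)² / 192 = 0.0469
  smooth-coated: (61 − 64)² / 64 = 0.1406
χ² = 0.0469 + 0.1406 = 0.1875 ≈ 0.188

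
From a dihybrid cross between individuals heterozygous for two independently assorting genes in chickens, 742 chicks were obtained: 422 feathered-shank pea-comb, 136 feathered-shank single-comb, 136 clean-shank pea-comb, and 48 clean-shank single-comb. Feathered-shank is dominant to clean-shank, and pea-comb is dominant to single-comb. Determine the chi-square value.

A dihybrid F₂ with independent assortment and complete dominance at both loci gives a 9:3:3:1 phenotypic ratio.
Total ratio parts = 16. Expected numbers out of 742:
  feathered-shank pea-comb: 742 × 9/16 = 417.375
  feathered-shank single-comb: 742 × 3/16 = 139.125
  clean-shank pea-comb: 742 × 3/16 = 139.125
  clean-shank single-comb: 742 × 1/16 = 46.375
χ² = Σ (O − E)² / E
  feathered-shank pea-comb: (422 − 417.375)² / 417.375 = 0.0513
  feathered-shank single-comb: (136 − 139.125)² / 139.125 = 0.0702
  clean-shank pea-comb: (136 − 139.125)² / 139.125 = 0.0702
  clean-shank single-comb: (48 − 46.375)² / 46.375 = 0.0569
χ² = 0.0513 + 0.0702 + 0.0702 + 0.0569 = 0.2486 ≈ 0.249

0.249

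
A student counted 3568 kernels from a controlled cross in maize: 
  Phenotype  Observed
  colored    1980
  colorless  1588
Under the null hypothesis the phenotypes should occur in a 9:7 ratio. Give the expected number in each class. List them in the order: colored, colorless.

Expected counts for N = 3568 under a 9:7 ratio (total parts = 16):
  colored: 3568 × 9/16 = 2007
  colorless: 3568 × 7/16 = 1561

2007, 1561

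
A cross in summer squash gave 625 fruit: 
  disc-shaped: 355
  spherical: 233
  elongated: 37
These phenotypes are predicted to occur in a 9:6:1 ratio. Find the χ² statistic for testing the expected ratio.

Under the 9:6:1 hypothesis (Σ ratio = 16, N = 625):
  disc-shaped: 625 × 9/16 = 351.5625
  spherical: 625 × 6/16 = 234.375
  elongated: 625 × 1/16 = 39.0625
χ² = Σ (O − E)² / E
  disc-shaped: (355 − 351.5625)² / 351.5625 = 0.0336
  spherical: (233 − 234.375)² / 234.375 = 0.0081
  elongated: (37 − 39.0625)² / 39.0625 = 0.1089
χ² = 0.0336 + 0.0081 + 0.1089 = 0.1506 ≈ 0.151

0.151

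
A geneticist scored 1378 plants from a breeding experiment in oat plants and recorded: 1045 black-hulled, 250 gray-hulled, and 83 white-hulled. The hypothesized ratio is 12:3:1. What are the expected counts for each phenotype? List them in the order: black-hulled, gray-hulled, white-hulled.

Under the 12:3:1 hypothesis (Σ ratio = 16, N = 1378):
  black-hulled: 1378 × 12/16 = 1033.5
  gray-hulled: 1378 × 3/16 = 258.375
  white-hulled: 1378 × 1/16 = 86.125

1033.5, 258.375, 86.125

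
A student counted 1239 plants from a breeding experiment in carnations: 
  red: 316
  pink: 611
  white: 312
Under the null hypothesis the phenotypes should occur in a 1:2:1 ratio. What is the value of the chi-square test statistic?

The 1:2:1 ratio has 4 parts, so with N = 1239 the expected counts are:
  red: 1239 × 1/4 = 309.75
  pink: 1239 × 2/4 = 619.5
  white: 1239 × 1/4 = 309.75
χ² = Σ (O − E)² / E
  red: (316 − 309.75)² / 309.75 = 0.1261
  pink: (611 − 619.5)² / 619.5 = 0.1166
  white: (312 − 309.75)² / 309.75 = 0.0163
χ² = 0.1261 + 0.1166 + 0.0163 = 0.259

0.259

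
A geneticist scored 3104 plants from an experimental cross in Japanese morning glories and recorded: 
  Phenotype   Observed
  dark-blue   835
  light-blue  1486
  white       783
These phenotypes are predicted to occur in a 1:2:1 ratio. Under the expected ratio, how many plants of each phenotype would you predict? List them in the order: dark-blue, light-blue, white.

Under the 1:2:1 hypothesis (Σ ratio = 4, N = 3104):
  dark-blue: 3104 × 1/4 = 776
  light-blue: 3104 × 2/4 = 1552
  white: 3104 × 1/4 = 776

776, 1552, 776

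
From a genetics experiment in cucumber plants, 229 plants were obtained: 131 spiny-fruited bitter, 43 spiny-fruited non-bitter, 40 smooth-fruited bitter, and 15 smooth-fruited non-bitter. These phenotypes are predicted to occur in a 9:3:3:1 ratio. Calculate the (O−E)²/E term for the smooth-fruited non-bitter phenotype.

0.033

The 9:3:3:1 ratio has 16 parts, so with N = 229 the expected counts are:
  spiny-fruited bitter: 229 × 9/16 = 128.8125
  spiny-fruited non-bitter: 229 × 3/16 = 42.9375
  smooth-fruited bitter: 229 × 3/16 = 42.9375
  smooth-fruited non-bitter: 229 × 1/16 = 14.3125
Contribution of smooth-fruited non-bitter: (15 − 14.3125)² / 14.3125 = 0.0330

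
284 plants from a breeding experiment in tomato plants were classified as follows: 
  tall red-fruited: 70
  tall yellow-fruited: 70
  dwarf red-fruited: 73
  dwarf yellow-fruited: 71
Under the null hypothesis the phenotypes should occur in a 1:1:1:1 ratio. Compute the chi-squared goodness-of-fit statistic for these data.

Total ratio parts = 4. Expected numbers out of 284:
  tall red-fruited: 284 × 1/4 = 71
  tall yellow-fruited: 284 × 1/4 = 71
  dwarf red-fruited: 284 × 1/4 = 71
  dwarf yellow-fruited: 284 × 1/4 = 71
χ² = Σ (O − E)² / E
  tall red-fruited: (70 − 71)² / 71 = 0.0141
  tall yellow-fruited: (70 − 71)² / 71 = 0.0141
  dwarf red-fruited: (73 − 71)² / 71 = 0.0563
  dwarf yellow-fruited: (71 − 71)² / 71 = 0.0000
χ² = 0.0141 + 0.0141 + 0.0563 + 0.0000 = 0.0845 ≈ 0.085

0.085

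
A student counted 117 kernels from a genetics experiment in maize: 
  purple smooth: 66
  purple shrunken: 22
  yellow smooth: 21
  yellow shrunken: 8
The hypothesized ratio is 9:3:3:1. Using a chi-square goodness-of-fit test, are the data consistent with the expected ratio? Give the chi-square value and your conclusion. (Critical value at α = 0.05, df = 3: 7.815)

0.105; consistent

Under the 9:3:3:1 hypothesis (Σ ratio = 16, N = 117):
  purple smooth: 117 × 9/16 = 65.8125
  purple shrunken: 117 × 3/16 = 21.9375
  yellow smooth: 117 × 3/16 = 21.9375
  yellow shrunken: 117 × 1/16 = 7.3125
χ² = Σ (O − E)² / E
  purple smooth: (66 − 65.8125)² / 65.8125 = 0.0005
  purple shrunken: (22 − 21.9375)² / 21.9375 = 0.0002
  yellow smooth: (21 − 21.9375)² / 21.9375 = 0.0401
  yellow shrunken: (8 − 7.3125)² / 7.3125 = 0.0646
χ² = 0.0005 + 0.0002 + 0.0401 + 0.0646 = 0.1054 ≈ 0.105
Degrees of freedom = 4 − 1 = 3; critical value at α = 0.05 is 7.815.
Since 0.105 < 7.815, we fail to reject the null hypothesis — the data are consistent with the 9:3:3:1 ratio.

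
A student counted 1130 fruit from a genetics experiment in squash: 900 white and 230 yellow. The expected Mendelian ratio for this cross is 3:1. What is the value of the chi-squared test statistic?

13.009

Total ratio parts = 4. Expected numbers out of 1130:
  white: 1130 × 3/4 = 847.5
  yellow: 1130 × 1/4 = 282.5
χ² = Σ (O − E)² / E
  white: (900 − 847.5)² / 847.5 = 3.2522
  yellow: (230 − 282.5)² / 282.5 = 9.7566
χ² = 3.2522 + 9.7566 = 13.0088 ≈ 13.009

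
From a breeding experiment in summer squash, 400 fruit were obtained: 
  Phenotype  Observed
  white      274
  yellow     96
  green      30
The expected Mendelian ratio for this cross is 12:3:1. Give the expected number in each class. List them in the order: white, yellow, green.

Under the 12:3:1 hypothesis (Σ ratio = 16, N = 400):
  white: 400 × 12/16 = 300
  yellow: 400 × 3/16 = 75
  green: 400 × 1/16 = 25

300, 75, 25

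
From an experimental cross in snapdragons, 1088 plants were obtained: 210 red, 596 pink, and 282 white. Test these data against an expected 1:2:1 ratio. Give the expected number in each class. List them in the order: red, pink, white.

The 1:2:1 ratio has 4 parts, so with N = 1088 the expected counts are:
  red: 1088 × 1/4 = 272
  pink: 1088 × 2/4 = 544
  white: 1088 × 1/4 = 272

272, 544, 272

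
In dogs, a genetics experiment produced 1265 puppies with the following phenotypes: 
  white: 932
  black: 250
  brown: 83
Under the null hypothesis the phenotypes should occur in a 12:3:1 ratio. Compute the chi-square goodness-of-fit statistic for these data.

1.184

The 12:3:1 ratio has 16 parts, so with N = 1265 the expected counts are:
  white: 1265 × 12/16 = 948.75
  black: 1265 × 3/16 = 237.1875
  brown: 1265 × 1/16 = 79.0625
χ² = Σ (O − E)² / E
  white: (932 − 948.75)² / 948.75 = 0.2957
  black: (250 − 237.1875)² / 237.1875 = 0.6921
  brown: (83 − 79.0625)² / 79.0625 = 0.1961
χ² = 0.2957 + 0.6921 + 0.1961 = 1.1839 ≈ 1.184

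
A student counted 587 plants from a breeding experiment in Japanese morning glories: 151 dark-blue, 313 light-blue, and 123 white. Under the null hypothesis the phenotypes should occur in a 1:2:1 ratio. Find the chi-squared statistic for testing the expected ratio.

5.262

The 1:2:1 ratio has 4 parts, so with N = 587 the expected counts are:
  dark-blue: 587 × 1/4 = 146.75
  light-blue: 587 × 2/4 = 293.5
  white: 587 × 1/4 = 146.75
χ² = Σ (O − E)² / E
  dark-blue: (151 − 146.75)² / 146.75 = 0.1231
  light-blue: (313 − 293.5)² / 293.5 = 1.2956
  white: (123 − 146.75)² / 146.75 = 3.8437
χ² = 0.1231 + 1.2956 + 3.8437 = 5.2624 ≈ 5.262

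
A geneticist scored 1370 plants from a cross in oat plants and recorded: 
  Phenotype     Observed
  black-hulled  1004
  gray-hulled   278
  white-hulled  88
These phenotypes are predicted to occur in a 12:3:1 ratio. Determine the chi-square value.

The 12:3:1 ratio has 16 parts, so with N = 1370 the expected counts are:
  black-hulled: 1370 × 12/16 = 1027.5
  gray-hulled: 1370 × 3/16 = 256.875
  white-hulled: 1370 × 1/16 = 85.625
χ² = Σ (O − E)² / E
  black-hulled: (1004 − 1027.5)² / 1027.5 = 0.5375
  gray-hulled: (278 − 256.875)² / 256.875 = 1.7373
  white-hulled: (88 − 85.625)² / 85.625 = 0.0659
χ² = 0.5375 + 1.7373 + 0.0659 = 2.3407 ≈ 2.341

2.341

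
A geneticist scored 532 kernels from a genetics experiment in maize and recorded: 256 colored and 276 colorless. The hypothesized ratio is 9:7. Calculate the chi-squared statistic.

14.288

Expected counts for N = 532 under a 9:7 ratio (total parts = 16):
  colored: 532 × 9/16 = 299.25
  colorless: 532 × 7/16 = 232.75
χ² = Σ (O − E)² / E
  colored: (256 − 299.25)² / 299.25 = 6.2508
  colorless: (276 − 232.75)² / 232.75 = 8.0368
χ² = 6.2508 + 8.0368 = 14.2876 ≈ 14.288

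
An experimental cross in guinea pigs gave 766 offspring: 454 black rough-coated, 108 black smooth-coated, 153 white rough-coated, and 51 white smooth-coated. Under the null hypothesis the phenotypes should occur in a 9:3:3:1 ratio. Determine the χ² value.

10.894

Expected counts for N = 766 under a 9:3:3:1 ratio (total parts = 16):
  black rough-coated: 766 × 9/16 = 430.875
  black smooth-coated: 766 × 3/16 = 143.625
  white rough-coated: 766 × 3/16 = 143.625
  white smooth-coated: 766 × 1/16 = 47.875
χ² = Σ (O − E)² / E
  black rough-coated: (454 − 430.875)² / 430.875 = 1.2411
  black smooth-coated: (108 − 143.625)² / 143.625 = 8.8365
  white rough-coated: (153 − 143.625)² / 143.625 = 0.6119
  white smooth-coated: (51 − 47.875)² / 47.875 = 0.2040
χ² = 1.2411 + 8.8365 + 0.6119 + 0.2040 = 10.8935 ≈ 10.894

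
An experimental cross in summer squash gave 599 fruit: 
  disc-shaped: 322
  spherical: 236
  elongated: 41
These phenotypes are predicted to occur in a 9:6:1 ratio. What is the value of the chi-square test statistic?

Under the 9:6:1 hypothesis (Σ ratio = 16, N = 599):
  disc-shaped: 599 × 9/16 = 336.9375
  spherical: 599 × 6/16 = 224.625
  elongated: 599 × 1/16 = 37.4375
χ² = Σ (O − E)² / E
  disc-shaped: (322 − 336.9375)² / 336.9375 = 0.6622
  spherical: (236 − 224.625)² / 224.625 = 0.5760
  elongated: (41 − 37.4375)² / 37.4375 = 0.3390
χ² = 0.6622 + 0.5760 + 0.3390 = 1.5772 ≈ 1.577

1.577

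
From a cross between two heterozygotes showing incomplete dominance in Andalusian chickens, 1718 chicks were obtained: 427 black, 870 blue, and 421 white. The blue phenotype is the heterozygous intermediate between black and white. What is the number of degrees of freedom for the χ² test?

2

With incomplete dominance, a heterozygote × heterozygote cross gives a 1:2:1 phenotypic ratio.
A goodness-of-fit test with 3 phenotype classes has df = 3 − 1 = 2.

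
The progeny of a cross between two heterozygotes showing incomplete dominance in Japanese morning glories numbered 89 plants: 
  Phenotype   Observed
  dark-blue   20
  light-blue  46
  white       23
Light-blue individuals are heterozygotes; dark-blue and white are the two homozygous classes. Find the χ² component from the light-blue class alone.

0.051

With incomplete dominance, a heterozygote × heterozygote cross gives a 1:2:1 phenotypic ratio.
Expected counts for N = 89 under a 1:2:1 ratio (total parts = 4):
  dark-blue: 89 × 1/4 = 22.25
  light-blue: 89 × 2/4 = 44.5
  white: 89 × 1/4 = 22.25
Contribution of light-blue: (46 − 44.5)² / 44.5 = 0.0506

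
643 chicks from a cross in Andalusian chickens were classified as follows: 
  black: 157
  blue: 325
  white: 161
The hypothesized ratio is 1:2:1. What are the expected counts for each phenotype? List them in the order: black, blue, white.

160.75, 321.5, 160.75

Expected counts for N = 643 under a 1:2:1 ratio (total parts = 4):
  black: 643 × 1/4 = 160.75
  blue: 643 × 2/4 = 321.5
  white: 643 × 1/4 = 160.75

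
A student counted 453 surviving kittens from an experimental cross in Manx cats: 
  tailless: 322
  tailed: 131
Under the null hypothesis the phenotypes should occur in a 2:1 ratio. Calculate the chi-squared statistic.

The 2:1 ratio has 3 parts, so with N = 453 the expected counts are:
  tailless: 453 × 2/3 = 302
  tailed: 453 × 1/3 = 151
χ² = Σ (O − E)² / E
  tailless: (322 − 302)² / 302 = 1.3245
  tailed: (131 − 151)² / 151 = 2.6490
χ² = 1.3245 + 2.6490 = 3.9735 ≈ 3.974

3.974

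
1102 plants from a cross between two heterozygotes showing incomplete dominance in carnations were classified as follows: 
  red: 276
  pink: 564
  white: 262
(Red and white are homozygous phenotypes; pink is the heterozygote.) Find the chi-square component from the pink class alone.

0.307

With incomplete dominance, a heterozygote × heterozygote cross gives a 1:2:1 phenotypic ratio.
The 1:2:1 ratio has 4 parts, so with N = 1102 the expected counts are:
  red: 1102 × 1/4 = 275.5
  pink: 1102 × 2/4 = 551
  white: 1102 × 1/4 = 275.5
Contribution of pink: (564 − 551)² / 551 = 0.3067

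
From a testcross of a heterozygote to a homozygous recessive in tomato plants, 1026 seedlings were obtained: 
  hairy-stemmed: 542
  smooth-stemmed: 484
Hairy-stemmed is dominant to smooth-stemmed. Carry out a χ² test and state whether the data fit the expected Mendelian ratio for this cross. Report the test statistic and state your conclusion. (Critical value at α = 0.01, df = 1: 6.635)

A testcross of a heterozygote (Aa × aa) gives a 1:1 phenotypic ratio.
Expected counts for N = 1026 under a 1:1 ratio (total parts = 2):
  hairy-stemmed: 1026 × 1/2 = 513
  smooth-stemmed: 1026 × 1/2 = 513
χ² = Σ (O − E)² / E
  hairy-stemmed: (542 − 513)² / 513 = 1.6394
  smooth-stemmed: (484 − 513)² / 513 = 1.6394
χ² = 1.6394 + 1.6394 = 3.2788 ≈ 3.279
Degrees of freedom = 2 − 1 = 1; critical value at α = 0.01 is 6.635.
Since 3.279 < 6.635, we fail to reject the null hypothesis — the data are consistent with the 1:1 ratio.

3.279; consistent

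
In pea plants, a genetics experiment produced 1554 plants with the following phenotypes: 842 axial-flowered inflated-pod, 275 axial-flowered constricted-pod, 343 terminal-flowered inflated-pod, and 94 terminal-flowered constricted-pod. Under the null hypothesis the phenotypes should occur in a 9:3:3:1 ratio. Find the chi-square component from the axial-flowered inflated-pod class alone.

Under the 9:3:3:1 hypothesis (Σ ratio = 16, N = 1554):
  axial-flowered inflated-pod: 1554 × 9/16 = 874.125
  axial-flowered constricted-pod: 1554 × 3/16 = 291.375
  terminal-flowered inflated-pod: 1554 × 3/16 = 291.375
  terminal-flowered constricted-pod: 1554 × 1/16 = 97.125
Contribution of axial-flowered inflated-pod: (842 − 874.125)² / 874.125 = 1.1806

1.181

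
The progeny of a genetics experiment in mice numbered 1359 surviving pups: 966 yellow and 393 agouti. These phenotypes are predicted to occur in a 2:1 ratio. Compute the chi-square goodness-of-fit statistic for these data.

11.921

Total ratio parts = 3. Expected numbers out of 1359:
  yellow: 1359 × 2/3 = 906
  agouti: 1359 × 1/3 = 453
χ² = Σ (O − E)² / E
  yellow: (966 − 906)² / 906 = 3.9735
  agouti: (393 − 453)² / 453 = 7.9470
χ² = 3.9735 + 7.9470 = 11.9205 ≈ 11.921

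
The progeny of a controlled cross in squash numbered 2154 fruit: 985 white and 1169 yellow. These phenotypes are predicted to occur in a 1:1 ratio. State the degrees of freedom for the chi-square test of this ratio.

A goodness-of-fit test with 2 phenotype classes has df = 2 − 1 = 1.

1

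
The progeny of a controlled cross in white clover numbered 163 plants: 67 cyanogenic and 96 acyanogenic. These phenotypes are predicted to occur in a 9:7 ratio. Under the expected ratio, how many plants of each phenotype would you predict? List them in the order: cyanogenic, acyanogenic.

Expected counts for N = 163 under a 9:7 ratio (total parts = 16):
  cyanogenic: 163 × 9/16 = 91.6875
  acyanogenic: 163 × 7/16 = 71.3125

91.6875, 71.3125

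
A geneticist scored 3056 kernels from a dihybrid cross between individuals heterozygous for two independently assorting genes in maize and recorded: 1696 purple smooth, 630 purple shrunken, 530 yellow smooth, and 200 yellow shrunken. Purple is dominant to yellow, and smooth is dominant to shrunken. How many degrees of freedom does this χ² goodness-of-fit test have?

3

A dihybrid F₂ with independent assortment and complete dominance at both loci gives a 9:3:3:1 phenotypic ratio.
A goodness-of-fit test with 4 phenotype classes has df = 4 − 1 = 3.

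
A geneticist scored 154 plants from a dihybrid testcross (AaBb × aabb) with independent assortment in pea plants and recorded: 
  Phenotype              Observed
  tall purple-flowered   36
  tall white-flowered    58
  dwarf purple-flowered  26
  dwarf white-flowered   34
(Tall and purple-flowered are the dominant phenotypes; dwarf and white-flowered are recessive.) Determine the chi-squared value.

14.623

A dihybrid testcross with independent assortment gives a 1:1:1:1 ratio.
Expected counts for N = 154 under a 1:1:1:1 ratio (total parts = 4):
  tall purple-flowered: 154 × 1/4 = 38.5
  tall white-flowered: 154 × 1/4 = 38.5
  dwarf purple-flowered: 154 × 1/4 = 38.5
  dwarf white-flowered: 154 × 1/4 = 38.5
χ² = Σ (O − E)² / E
  tall purple-flowered: (36 − 38.5)² / 38.5 = 0.1623
  tall white-flowered: (58 − 38.5)² / 38.5 = 9.8766
  dwarf purple-flowered: (26 − 38.5)² / 38.5 = 4.0584
  dwarf white-flowered: (34 − 38.5)² / 38.5 = 0.5260
χ² = 0.1623 + 9.8766 + 4.0584 + 0.5260 = 14.6233 ≈ 14.623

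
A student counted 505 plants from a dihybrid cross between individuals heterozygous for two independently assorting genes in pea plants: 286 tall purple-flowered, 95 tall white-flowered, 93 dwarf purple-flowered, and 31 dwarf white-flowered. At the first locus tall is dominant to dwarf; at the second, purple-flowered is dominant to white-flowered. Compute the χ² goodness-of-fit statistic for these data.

A dihybrid F₂ with independent assortment and complete dominance at both loci gives a 9:3:3:1 phenotypic ratio.
Expected counts for N = 505 under a 9:3:3:1 ratio (total parts = 16):
  tall purple-flowered: 505 × 9/16 = 284.0625
  tall white-flowered: 505 × 3/16 = 94.6875
  dwarf purple-flowered: 505 × 3/16 = 94.6875
  dwarf white-flowered: 505 × 1/16 = 31.5625
χ² = Σ (O − E)² / E
  tall purple-flowered: (286 − 284.0625)² / 284.0625 = 0.0132
  tall white-flowered: (95 − 94.6875)² / 94.6875 = 0.0010
  dwarf purple-flowered: (93 − 94.6875)² / 94.6875 = 0.0301
  dwarf white-flowered: (31 − 31.5625)² / 31.5625 = 0.0100
χ² = 0.0132 + 0.0010 + 0.0301 + 0.0100 = 0.0543 ≈ 0.054

0.054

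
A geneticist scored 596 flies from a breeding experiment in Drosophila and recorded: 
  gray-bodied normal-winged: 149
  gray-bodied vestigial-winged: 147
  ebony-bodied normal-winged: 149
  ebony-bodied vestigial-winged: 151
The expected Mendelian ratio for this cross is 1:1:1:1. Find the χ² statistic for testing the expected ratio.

Total ratio parts = 4. Expected numbers out of 596:
  gray-bodied normal-winged: 596 × 1/4 = 149
  gray-bodied vestigial-winged: 596 × 1/4 = 149
  ebony-bodied normal-winged: 596 × 1/4 = 149
  ebony-bodied vestigial-winged: 596 × 1/4 = 149
χ² = Σ (O − E)² / E
  gray-bodied normal-winged: (149 − 149)² / 149 = 0.0000
  gray-bodied vestigial-winged: (147 − 149)² / 149 = 0.0268
  ebony-bodied normal-winged: (149 − 149)² / 149 = 0.0000
  ebony-bodied vestigial-winged: (151 − 149)² / 149 = 0.0268
χ² = 0.0000 + 0.0268 + 0.0000 + 0.0268 = 0.0536 ≈ 0.054

0.054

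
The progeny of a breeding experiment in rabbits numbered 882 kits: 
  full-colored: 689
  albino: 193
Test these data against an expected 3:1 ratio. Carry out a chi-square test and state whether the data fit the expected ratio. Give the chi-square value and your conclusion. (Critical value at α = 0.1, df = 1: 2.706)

4.573; not consistent

Expected counts for N = 882 under a 3:1 ratio (total parts = 4):
  full-colored: 882 × 3/4 = 661.5
  albino: 882 × 1/4 = 220.5
χ² = Σ (O − E)² / E
  full-colored: (689 − 661.5)² / 661.5 = 1.1432
  albino: (193 − 220.5)² / 220.5 = 3.4297
χ² = 1.1432 + 3.4297 = 4.5729 ≈ 4.573
Degrees of freedom = 2 − 1 = 1; critical value at α = 0.1 is 2.706.
Since 4.573 > 2.706, we reject the null hypothesis — the data do not fit the 3:1 ratio.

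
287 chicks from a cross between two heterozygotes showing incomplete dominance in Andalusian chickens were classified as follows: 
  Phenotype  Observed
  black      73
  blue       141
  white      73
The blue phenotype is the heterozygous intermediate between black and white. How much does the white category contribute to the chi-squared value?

0.022

With incomplete dominance, a heterozygote × heterozygote cross gives a 1:2:1 phenotypic ratio.
The 1:2:1 ratio has 4 parts, so with N = 287 the expected counts are:
  black: 287 × 1/4 = 71.75
  blue: 287 × 2/4 = 143.5
  white: 287 × 1/4 = 71.75
Contribution of white: (73 − 71.75)² / 71.75 = 0.0218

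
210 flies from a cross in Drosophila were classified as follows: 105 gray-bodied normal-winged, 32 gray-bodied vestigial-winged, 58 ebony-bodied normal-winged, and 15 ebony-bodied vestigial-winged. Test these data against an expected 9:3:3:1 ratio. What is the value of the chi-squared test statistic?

11.917

Total ratio parts = 16. Expected numbers out of 210:
  gray-bodied normal-winged: 210 × 9/16 = 118.125
  gray-bodied vestigial-winged: 210 × 3/16 = 39.375
  ebony-bodied normal-winged: 210 × 3/16 = 39.375
  ebony-bodied vestigial-winged: 210 × 1/16 = 13.125
χ² = Σ (O − E)² / E
  gray-bodied normal-winged: (105 − 118.125)² / 118.125 = 1.4583
  gray-bodied vestigial-winged: (32 − 39.375)² / 39.375 = 1.3813
  ebony-bodied normal-winged: (58 − 39.375)² / 39.375 = 8.8099
  ebony-bodied vestigial-winged: (15 − 13.125)² / 13.125 = 0.2679
χ² = 1.4583 + 1.3813 + 8.8099 + 0.2679 = 11.9174 ≈ 11.917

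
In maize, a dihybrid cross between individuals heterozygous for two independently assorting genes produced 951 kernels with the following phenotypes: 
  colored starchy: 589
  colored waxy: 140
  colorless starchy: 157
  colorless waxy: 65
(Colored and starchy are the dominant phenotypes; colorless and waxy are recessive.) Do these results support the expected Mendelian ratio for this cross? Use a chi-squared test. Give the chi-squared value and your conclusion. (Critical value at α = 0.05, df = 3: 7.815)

16.764; not consistent

A dihybrid F₂ with independent assortment and complete dominance at both loci gives a 9:3:3:1 phenotypic ratio.
Under the 9:3:3:1 hypothesis (Σ ratio = 16, N = 951):
  colored starchy: 951 × 9/16 = 534.9375
  colored waxy: 951 × 3/16 = 178.3125
  colorless starchy: 951 × 3/16 = 178.3125
  colorless waxy: 951 × 1/16 = 59.4375
χ² = Σ (O − E)² / E
  colored starchy: (589 − 534.9375)² / 534.9375 = 5.4637
  colored waxy: (140 − 178.3125)² / 178.3125 = 8.2319
  colorless starchy: (157 − 178.3125)² / 178.3125 = 2.5473
  colorless waxy: (65 − 59.4375)² / 59.4375 = 0.5206
χ² = 5.4637 + 8.2319 + 2.5473 + 0.5206 = 16.7635 ≈ 16.764
Degrees of freedom = 4 − 1 = 3; critical value at α = 0.05 is 7.815.
Since 16.764 > 7.815, we reject the null hypothesis — the data do not fit the 9:3:3:1 ratio.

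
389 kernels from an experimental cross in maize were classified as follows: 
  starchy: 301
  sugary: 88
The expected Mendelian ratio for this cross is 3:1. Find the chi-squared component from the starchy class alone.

0.293

The 3:1 ratio has 4 parts, so with N = 389 the expected counts are:
  starchy: 389 × 3/4 = 291.75
  sugary: 389 × 1/4 = 97.25
Contribution of starchy: (301 − 291.75)² / 291.75 = 0.2933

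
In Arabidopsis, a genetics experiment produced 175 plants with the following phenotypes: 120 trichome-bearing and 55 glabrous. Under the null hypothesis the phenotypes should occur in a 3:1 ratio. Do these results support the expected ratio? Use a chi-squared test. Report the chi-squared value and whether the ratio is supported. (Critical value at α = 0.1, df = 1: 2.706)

Expected counts for N = 175 under a 3:1 ratio (total parts = 4):
  trichome-bearing: 175 × 3/4 = 131.25
  glabrous: 175 × 1/4 = 43.75
χ² = Σ (O − E)² / E
  trichome-bearing: (120 − 131.25)² / 131.25 = 0.9643
  glabrous: (55 − 43.75)² / 43.75 = 2.8929
χ² = 0.9643 + 2.8929 = 3.8572 ≈ 3.857
Degrees of freedom = 2 − 1 = 1; critical value at α = 0.1 is 2.706.
Since 3.857 > 2.706, we reject the null hypothesis — the data do not fit the 3:1 ratio.

3.857; not consistent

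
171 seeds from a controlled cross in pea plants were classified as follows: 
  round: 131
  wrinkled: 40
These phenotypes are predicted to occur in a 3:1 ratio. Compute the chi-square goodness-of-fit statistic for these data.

Total ratio parts = 4. Expected numbers out of 171:
  round: 171 × 3/4 = 128.25
  wrinkled: 171 × 1/4 = 42.75
χ² = Σ (O − E)² / E
  round: (131 − 128.25)² / 128.25 = 0.0590
  wrinkled: (40 − 42.75)² / 42.75 = 0.1769
χ² = 0.0590 + 0.1769 = 0.2359 ≈ 0.236

0.236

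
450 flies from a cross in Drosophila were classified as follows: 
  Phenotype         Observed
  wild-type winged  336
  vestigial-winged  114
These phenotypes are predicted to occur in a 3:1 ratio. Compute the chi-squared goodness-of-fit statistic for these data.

0.027

Expected counts for N = 450 under a 3:1 ratio (total parts = 4):
  wild-type winged: 450 × 3/4 = 337.5
  vestigial-winged: 450 × 1/4 = 112.5
χ² = Σ (O − E)² / E
  wild-type winged: (336 − 337.5)² / 337.5 = 0.0067
  vestigial-winged: (114 − 112.5)² / 112.5 = 0.0200
χ² = 0.0067 + 0.0200 = 0.0267 ≈ 0.027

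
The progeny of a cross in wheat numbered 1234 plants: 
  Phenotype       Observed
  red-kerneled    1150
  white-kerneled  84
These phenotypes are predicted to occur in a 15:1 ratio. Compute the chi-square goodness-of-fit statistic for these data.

0.654

Under the 15:1 hypothesis (Σ ratio = 16, N = 1234):
  red-kerneled: 1234 × 15/16 = 1156.875
  white-kerneled: 1234 × 1/16 = 77.125
χ² = Σ (O − E)² / E
  red-kerneled: (1150 − 1156.875)² / 1156.875 = 0.0409
  white-kerneled: (84 − 77.125)² / 77.125 = 0.6128
χ² = 0.0409 + 0.6128 = 0.6537 ≈ 0.654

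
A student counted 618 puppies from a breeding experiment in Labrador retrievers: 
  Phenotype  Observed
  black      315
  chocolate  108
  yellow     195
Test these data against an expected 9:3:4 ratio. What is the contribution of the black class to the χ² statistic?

3.062

The 9:3:4 ratio has 16 parts, so with N = 618 the expected counts are:
  black: 618 × 9/16 = 347.625
  chocolate: 618 × 3/16 = 115.875
  yellow: 618 × 4/16 = 154.5
Contribution of black: (315 − 347.625)² / 347.625 = 3.0619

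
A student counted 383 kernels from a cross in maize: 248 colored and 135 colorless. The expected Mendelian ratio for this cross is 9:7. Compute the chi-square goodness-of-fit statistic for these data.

Under the 9:7 hypothesis (Σ ratio = 16, N = 383):
  colored: 383 × 9/16 = 215.4375
  colorless: 383 × 7/16 = 167.5625
χ² = Σ (O − E)² / E
  colored: (248 − 215.4375)² / 215.4375 = 4.9217
  colorless: (135 − 167.5625)² / 167.5625 = 6.3279
χ² = 4.9217 + 6.3279 = 11.2496 ≈ 11.250

11.250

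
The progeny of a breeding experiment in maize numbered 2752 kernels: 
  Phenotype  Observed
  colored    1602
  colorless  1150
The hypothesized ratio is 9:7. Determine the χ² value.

The 9:7 ratio has 16 parts, so with N = 2752 the expected counts are:
  colored: 2752 × 9/16 = 1548
  colorless: 2752 × 7/16 = 1204
χ² = Σ (O − E)² / E
  colored: (1602 − 1548)² / 1548 = 1.8837
  colorless: (1150 − 1204)² / 1204 = 2.4219
χ² = 1.8837 + 2.4219 = 4.3056 ≈ 4.306

4.306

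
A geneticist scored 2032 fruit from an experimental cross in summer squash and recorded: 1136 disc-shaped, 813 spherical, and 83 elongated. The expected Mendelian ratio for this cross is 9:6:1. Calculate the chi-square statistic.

Expected counts for N = 2032 under a 9:6:1 ratio (total parts = 16):
  disc-shaped: 2032 × 9/16 = 1143
  spherical: 2032 × 6/16 = 762
  elongated: 2032 × 1/16 = 127
χ² = Σ (O − E)² / E
  disc-shaped: (1136 − 1143)² / 1143 = 0.0429
  spherical: (813 − 762)² / 762 = 3.4134
  elongated: (83 − 127)² / 127 = 15.2441
χ² = 0.0429 + 3.4134 + 15.2441 = 18.7004 ≈ 18.700

18.700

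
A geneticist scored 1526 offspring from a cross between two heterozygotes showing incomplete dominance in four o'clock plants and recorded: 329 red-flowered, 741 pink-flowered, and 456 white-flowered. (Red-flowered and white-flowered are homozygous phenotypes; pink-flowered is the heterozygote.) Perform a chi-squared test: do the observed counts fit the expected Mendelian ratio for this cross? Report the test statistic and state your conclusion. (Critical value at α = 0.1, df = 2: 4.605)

22.408; not consistent

With incomplete dominance, a heterozygote × heterozygote cross gives a 1:2:1 phenotypic ratio.
Expected counts for N = 1526 under a 1:2:1 ratio (total parts = 4):
  red-flowered: 1526 × 1/4 = 381.5
  pink-flowered: 1526 × 2/4 = 763
  white-flowered: 1526 × 1/4 = 381.5
χ² = Σ (O − E)² / E
  red-flowered: (329 − 381.5)² / 381.5 = 7.2248
  pink-flowered: (741 − 763)² / 763 = 0.6343
  white-flowered: (456 − 381.5)² / 381.5 = 14.5485
χ² = 7.2248 + 0.6343 + 14.5485 = 22.4076 ≈ 22.408
Degrees of freedom = 3 − 1 = 2; critical value at α = 0.1 is 4.605.
Since 22.408 > 4.605, we reject the null hypothesis — the data do not fit the 1:2:1 ratio.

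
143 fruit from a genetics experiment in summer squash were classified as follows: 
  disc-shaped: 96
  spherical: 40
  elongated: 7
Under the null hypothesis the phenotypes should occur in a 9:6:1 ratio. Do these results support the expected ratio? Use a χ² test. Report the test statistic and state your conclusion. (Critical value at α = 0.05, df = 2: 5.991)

The 9:6:1 ratio has 16 parts, so with N = 143 the expected counts are:
  disc-shaped: 143 × 9/16 = 80.4375
  spherical: 143 × 6/16 = 53.625
  elongated: 143 × 1/16 = 8.9375
χ² = Σ (O − E)² / E
  disc-shaped: (96 − 80.4375)² / 80.4375 = 3.0109
  spherical: (40 − 53.625)² / 53.625 = 3.4618
  elongated: (7 − 8.9375)² / 8.9375 = 0.4200
χ² = 3.0109 + 3.4618 + 0.4200 = 6.8927 ≈ 6.893
Degrees of freedom = 3 − 1 = 2; critical value at α = 0.05 is 5.991.
Since 6.893 > 5.991, we reject the null hypothesis — the data do not fit the 9:6:1 ratio.

6.893; not consistent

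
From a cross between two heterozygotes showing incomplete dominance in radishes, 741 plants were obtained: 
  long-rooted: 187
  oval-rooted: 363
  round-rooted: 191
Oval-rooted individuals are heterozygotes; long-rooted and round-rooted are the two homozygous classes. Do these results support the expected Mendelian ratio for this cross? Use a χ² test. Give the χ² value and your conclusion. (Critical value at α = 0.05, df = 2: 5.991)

With incomplete dominance, a heterozygote × heterozygote cross gives a 1:2:1 phenotypic ratio.
Total ratio parts = 4. Expected numbers out of 741:
  long-rooted: 741 × 1/4 = 185.25
  oval-rooted: 741 × 2/4 = 370.5
  round-rooted: 741 × 1/4 = 185.25
χ² = Σ (O − E)² / E
  long-rooted: (187 − 185.25)² / 185.25 = 0.0165
  oval-rooted: (363 − 370.5)² / 370.5 = 0.1518
  round-rooted: (191 − 185.25)² / 185.25 = 0.1785
χ² = 0.0165 + 0.1518 + 0.1785 = 0.3468 ≈ 0.347
Degrees of freedom = 3 − 1 = 2; critical value at α = 0.05 is 5.991.
Since 0.347 < 5.991, we fail to reject the null hypothesis — the data are consistent with the 1:2:1 ratio.

0.347; consistent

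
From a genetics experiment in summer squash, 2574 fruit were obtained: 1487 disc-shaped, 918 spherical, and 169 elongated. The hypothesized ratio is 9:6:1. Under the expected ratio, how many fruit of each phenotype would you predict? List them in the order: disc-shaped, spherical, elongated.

Under the 9:6:1 hypothesis (Σ ratio = 16, N = 2574):
  disc-shaped: 2574 × 9/16 = 1447.875
  spherical: 2574 × 6/16 = 965.25
  elongated: 2574 × 1/16 = 160.875

1447.875, 965.25, 160.875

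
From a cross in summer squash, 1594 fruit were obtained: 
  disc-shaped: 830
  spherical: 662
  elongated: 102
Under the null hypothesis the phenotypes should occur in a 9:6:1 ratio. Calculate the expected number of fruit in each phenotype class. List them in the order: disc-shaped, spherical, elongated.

Total ratio parts = 16. Expected numbers out of 1594:
  disc-shaped: 1594 × 9/16 = 896.625
  spherical: 1594 × 6/16 = 597.75
  elongated: 1594 × 1/16 = 99.625

896.625, 597.75, 99.625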